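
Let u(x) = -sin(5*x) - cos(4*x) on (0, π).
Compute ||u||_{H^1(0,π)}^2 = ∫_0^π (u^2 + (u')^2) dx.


||u||_{H^1(0,π)}^2 = 340/9 + 43*π/2

u'(x) = 4*sin(4*x) - 5*cos(5*x).
Expand u² and (u')² and integrate term by term on (0, π), using: for integers n ≥ 1, ∫_0^π sin²(nx) dx = ∫_0^π cos²(nx) dx = π/2; for n ≠ n', ∫_0^π sin(nx)sin(n'x) dx = ∫_0^π cos(nx)cos(n'x) dx = 0; and by product-to-sum, ∫_0^π sin(nx)cos(n'x) dx = ½∫_0^π [sin((n+n')x) + sin((n−n')x)] dx, which is 0 when n+n' is even and 2n/(n²−n'²) when n+n' is odd (it need not vanish on (0, π)).
  u² squared terms: (-1)²·∫cos(4x)² dx = 1·π/2 = π/2;  (-1)²·∫sin(5x)² dx = 1·π/2 = π/2.
  u² cross terms: 2·(-1)·(-1)·∫cos(4x)·sin(5x) dx = 2·(10/9) = 20/9.
  So ∫_0^π u² dx = π/2 + π/2 + 20/9 = 20/9 + π.
  (u')² squared terms: (-5)²·∫cos(5x)² dx = 25·π/2 = 25*π/2;  (4)²·∫sin(4x)² dx = 16·π/2 = 8*π.
  (u')² cross terms: 2·(-5)·(4)·∫cos(5x)·sin(4x) dx = -40·(-8/9) = 320/9.
  So ∫_0^π (u')² dx = 25*π/2 + 8*π + 320/9 = 320/9 + 41*π/2.
||u||_{H^1}^2 = (20/9 + π) + (320/9 + 41*π/2) = 340/9 + 43*π/2.


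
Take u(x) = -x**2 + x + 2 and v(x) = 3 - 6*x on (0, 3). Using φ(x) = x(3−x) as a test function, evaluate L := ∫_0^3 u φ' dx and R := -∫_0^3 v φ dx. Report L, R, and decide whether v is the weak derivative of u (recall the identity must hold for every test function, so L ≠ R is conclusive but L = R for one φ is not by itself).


LHS = 9, RHS = 27. No, v is not the weak derivative of u.

u(x) = -x**2 + x + 2, classical derivative u'(x) = 1 - 2*x.
φ(x) = x(3−x), so φ'(x) = 3 - 2*x.
Note φ(0) = φ(3) = 0, so the boundary term u·φ vanishes.
LHS = ∫_0^3 u(x) φ'(x) dx = ∫_0^3 (2*x^3 - 5*x^2 - x + 6) dx. Term by term:
  ∫_0^3 2*x^3 dx = 81/2;  ∫_0^3 -5*x^2 dx = -45;  ∫_0^3 -x dx = -9/2;
  ∫_0^3 6 dx = 18.
Sum: 81/2 − 45 − 9/2 + 18 = 9.
So LHS = 9.
∫_0^3 v(x) φ(x) dx = ∫_0^3 (6*x^3 - 21*x^2 + 9*x) dx. Term by term:
  ∫_0^3 6*x^3 dx = 243/2;  ∫_0^3 -21*x^2 dx = -189;  ∫_0^3 9*x dx = 81/2.
Sum: 243/2 − 189 + 81/2 = -27.
So RHS = -∫_0^3 v(x) φ(x) dx = 27.
LHS − RHS = -18 ≠ 0, so the identity fails.
(For a valid weak derivative the identity must hold for EVERY test function, in particular this one. The failure shows v is NOT the weak derivative of u.)
Correct weak derivative would be u'(x) = 1 - 2*x.


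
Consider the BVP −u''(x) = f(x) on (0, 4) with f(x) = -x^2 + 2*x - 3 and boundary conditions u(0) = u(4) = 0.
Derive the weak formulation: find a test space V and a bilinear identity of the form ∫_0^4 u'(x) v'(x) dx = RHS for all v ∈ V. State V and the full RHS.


V = H^1_0(0, 4) (so v(0) = v(4) = 0); weak form: ∫_0^4 u'v' dx = ∫_0^4 (-x^2 + 2*x - 3) v dx for all v ∈ V.

Multiply both sides by a test function v and integrate from 0 to 4:
  ∫_0^4 −u''(x) v(x) dx = ∫_0^4 f(x) v(x) dx.
Integrate the LHS by parts once:
  ∫_0^4 −u'' v dx = −[u'(x) v(x)]_0^4 + ∫_0^4 u'(x) v'(x) dx.
Thus ∫_0^4 u'(x) v'(x) dx = ∫_0^4 f(x) v(x) dx + [u'(x) v(x)]_0^4.
Choose V so that boundary terms are either known or forced to vanish.
u is Dirichlet: u(0) = u(4) = 0. Let V = H^1_0(0, 4); then v(0) = v(4) = 0, and [u' v]_0^4 = 0.
Weak formulation: find u (satisfying any essential BC) such that ∫_0^4 u'(x) v'(x) dx = ∫_0^4 f v dx for all v ∈ V.
Substituting f(x) = -x^2 + 2*x - 3, the right-hand side is ∫_0^4 (-x^2 + 2*x - 3) v dx.


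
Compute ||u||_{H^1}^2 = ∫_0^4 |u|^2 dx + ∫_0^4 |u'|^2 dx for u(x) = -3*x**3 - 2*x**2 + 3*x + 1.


||u||_{H^1}^2 = 1596936/35

The H^1 norm (squared) on an interval (0, L) is
  ||u||_{H^1}^2 = ∫_0^L u(x)^2 dx + ∫_0^L u'(x)^2 dx.
Compute u'(x) = -9*x**2 - 4*x + 3.
Then u(x)^2 = 9*x**6 + 12*x**5 - 14*x**4 - 18*x**3 + 5*x**2 + 6*x + 1 and u'(x)^2 = 81*x**4 + 72*x**3 - 38*x**2 - 24*x + 9.
Integrate each monomial from 0 to 4 using ∫_0^4 c·x^n dx = c·4^(n+1)/(n+1):
  ∫_0^4 u(x)^2 dx = ∫_0^4 (9*x^6 + 12*x^5 - 14*x^4 - 18*x^3 + 5*x^2 + 6*x + 1) dx. Term by term:
    ∫_0^4 9*x^6 dx = 147456/7;  ∫_0^4 12*x^5 dx = 8192;  ∫_0^4 -14*x^4 dx = -14336/5;
    ∫_0^4 -18*x^3 dx = -1152;  ∫_0^4 5*x^2 dx = 320/3;  ∫_0^4 6*x dx = 48;
    ∫_0^4 1 dx = 4.
  Sum: 147456/7 + 8192 − 14336/5 − 1152 + 320/3 + 48 + 4 = 2666644/105.
  ∫_0^4 u'(x)^2 dx = ∫_0^4 (81*x^4 + 72*x^3 - 38*x^2 - 24*x + 9) dx. Term by term:
    ∫_0^4 81*x^4 dx = 82944/5;  ∫_0^4 72*x^3 dx = 4608;  ∫_0^4 -38*x^2 dx = -2432/3;
    ∫_0^4 -24*x dx = -192;  ∫_0^4 9 dx = 36.
  Sum: 82944/5 + 4608 − 2432/3 − 192 + 36 = 303452/15.
Adding: ||u||_{H^1}^2 = 2666644/105 + 303452/15 = 1596936/35.


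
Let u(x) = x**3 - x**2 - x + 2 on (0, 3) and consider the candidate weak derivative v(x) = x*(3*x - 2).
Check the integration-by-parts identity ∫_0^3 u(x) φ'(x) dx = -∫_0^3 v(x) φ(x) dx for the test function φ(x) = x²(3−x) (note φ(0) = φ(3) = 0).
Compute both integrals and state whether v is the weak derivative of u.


LHS = -837/20, RHS = -243/5. No, v is not the weak derivative of u.

u(x) = x**3 - x**2 - x + 2, classical derivative u'(x) = 3*x**2 - 2*x - 1.
φ(x) = x²(3−x), so φ'(x) = 3*x*(2 - x).
Note φ(0) = φ(3) = 0, so the boundary term u·φ vanishes.
LHS = ∫_0^3 u(x) φ'(x) dx = ∫_0^3 (-3*x^5 + 9*x^4 - 3*x^3 - 12*x^2 + 12*x) dx. Term by term:
  ∫_0^3 -3*x^5 dx = -729/2;  ∫_0^3 9*x^4 dx = 2187/5;  ∫_0^3 -3*x^3 dx = -243/4;
  ∫_0^3 -12*x^2 dx = -108;  ∫_0^3 12*x dx = 54.
Sum: -729/2 + 2187/5 − 243/4 − 108 + 54 = -837/20.
So LHS = -837/20.
∫_0^3 v(x) φ(x) dx = ∫_0^3 (-3*x^5 + 11*x^4 - 6*x^3) dx. Term by term:
  ∫_0^3 -3*x^5 dx = -729/2;  ∫_0^3 11*x^4 dx = 2673/5;  ∫_0^3 -6*x^3 dx = -243/2.
Sum: -729/2 + 2673/5 − 243/2 = 243/5.
So RHS = -∫_0^3 v(x) φ(x) dx = -243/5.
LHS − RHS = 27/4 ≠ 0, so the identity fails.
(For a valid weak derivative the identity must hold for EVERY test function, in particular this one. The failure shows v is NOT the weak derivative of u.)
Correct weak derivative would be u'(x) = 3*x**2 - 2*x - 1.


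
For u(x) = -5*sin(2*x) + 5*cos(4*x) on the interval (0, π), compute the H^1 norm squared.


||u||_{H^1(0,π)}^2 = 275*π

u'(x) = -20*sin(4*x) - 10*cos(2*x).
Expand u² and (u')² and integrate term by term on (0, π), using: for integers n ≥ 1, ∫_0^π sin²(nx) dx = ∫_0^π cos²(nx) dx = π/2; for n ≠ n', ∫_0^π sin(nx)sin(n'x) dx = ∫_0^π cos(nx)cos(n'x) dx = 0; and by product-to-sum, ∫_0^π sin(nx)cos(n'x) dx = ½∫_0^π [sin((n+n')x) + sin((n−n')x)] dx, which is 0 when n+n' is even and 2n/(n²−n'²) when n+n' is odd (it need not vanish on (0, π)).
  u² squared terms: (-5)²·∫sin(2x)² dx = 25·π/2 = 25*π/2;  (5)²·∫cos(4x)² dx = 25·π/2 = 25*π/2.
  u² cross terms: 2·(-5)·(5)·∫sin(2x)·cos(4x) dx = -50·(0) = 0.
  So ∫_0^π u² dx = 25*π/2 + 25*π/2 + 0 = 25*π.
  (u')² squared terms: (-20)²·∫sin(4x)² dx = 400·π/2 = 200*π;  (-10)²·∫cos(2x)² dx = 100·π/2 = 50*π.
  (u')² cross terms: 2·(-20)·(-10)·∫sin(4x)·cos(2x) dx = 400·(0) = 0.
  So ∫_0^π (u')² dx = 200*π + 50*π + 0 = 250*π.
||u||_{H^1}^2 = (25*π) + (250*π) = 275*π.


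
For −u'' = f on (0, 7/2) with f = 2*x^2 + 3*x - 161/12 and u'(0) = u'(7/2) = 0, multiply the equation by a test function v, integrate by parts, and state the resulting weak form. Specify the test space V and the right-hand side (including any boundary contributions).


V = H^1(0, 7/2) (no boundary constraint on v; u is determined up to an additive constant); weak form: ∫_0^7/2 u'v' dx = ∫_0^7/2 (2*x^2 + 3*x - 161/12) v dx for all v ∈ V.

Multiply both sides by a test function v and integrate from 0 to 7/2:
  ∫_0^7/2 −u''(x) v(x) dx = ∫_0^7/2 f(x) v(x) dx.
Integrate the LHS by parts once:
  ∫_0^7/2 −u'' v dx = −[u'(x) v(x)]_0^7/2 + ∫_0^7/2 u'(x) v'(x) dx.
Thus ∫_0^7/2 u'(x) v'(x) dx = ∫_0^7/2 f(x) v(x) dx + [u'(x) v(x)]_0^7/2.
Choose V so that boundary terms are either known or forced to vanish.
u has homogeneous Neumann: u'(0) = u'(7/2) = 0. So [u' v]_0^7/2 = 0·v(7/2) − 0·v(0) = 0 for any v; take V = H^1(0, 7/2).
Weak formulation: find u (satisfying any essential BC) such that ∫_0^7/2 u'(x) v'(x) dx = ∫_0^7/2 f v dx for all v ∈ V (homogeneous Neumann, so boundary terms vanish).
Substituting f(x) = 2*x^2 + 3*x - 161/12, the right-hand side is ∫_0^7/2 (2*x^2 + 3*x - 161/12) v dx.
Compatibility check (pure Neumann): taking v ≡ 1 ∈ V gives 0 = ∫_0^7/2 f dx + (0) − (0), i.e. ∫_0^7/2 f dx must equal u'(0) − u'(7/2) = 0. Indeed ∫_0^7/2 (2*x^2 + 3*x - 161/12) dx = 0, so the data are compatible. The solution is then unique only up to an additive constant (fix it e.g. by requiring ∫_0^7/2 u dx = 0).


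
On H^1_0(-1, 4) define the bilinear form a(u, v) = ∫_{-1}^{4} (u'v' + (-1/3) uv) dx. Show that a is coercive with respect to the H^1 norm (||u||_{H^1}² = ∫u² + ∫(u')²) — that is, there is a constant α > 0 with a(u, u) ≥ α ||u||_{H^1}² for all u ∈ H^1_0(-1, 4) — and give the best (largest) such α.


α = (-25/3 + π^2)/(π^2 + 25)

Coercivity of a(·,·) on H^1_0(-1, 4) means a(u, u) ≥ α ||u||_{H^1}² for every u ∈ H^1_0.
The interval has length L = 5, and Poincaré/coercivity depend only on L. Here a(u, u) = ∫(u')² + (-1/3)·∫u².
Here c = -1/3 < 0 with |c| < (π/L)² = π^2/25, so coercivity still holds. The condition a(u,u) ≥ α||u||_{H^1}² reads (1−α)∫(u')² ≥ (α−c)∫u². Any admissible α is ≤ 1 (rapidly oscillating u have ∫u²/∫(u')² → 0), and α = 1 would force 0 ≥ (1−c)∫u², impossible since c < 1; so 1−α > 0. By the sharp Poincaré inequality on H^1_0 of an interval of length L, ∫(u')² ≥ (π/L)²∫u² with equality for the first sine mode sin(π(x−x₀)/L) (x₀ the left endpoint), so the inequality holds for all u iff (1−α)(π/L)² ≥ α − c, i.e. α ≤ ((π/L)² + c)/((π/L)² + 1) = (1 + c(L/π)²)/(1 + (L/π)²). (Direct route, valid since c ≤ 0: Poincaré gives c∫u² ≥ c(L/π)²∫(u')², so a(u,u) ≥ (1 + c(L/π)²)∫(u')², while ||u||_{H^1}² ≤ (1 + (L/π)²)∫(u')²; dividing yields the same α.) With (π/L)² = π^2/25 and c = -1/3, the largest admissible constant is α = ((π/L)² + c)/((π/L)² + 1).
Simplifying, α = (-25/3 + π^2)/(π^2 + 25).


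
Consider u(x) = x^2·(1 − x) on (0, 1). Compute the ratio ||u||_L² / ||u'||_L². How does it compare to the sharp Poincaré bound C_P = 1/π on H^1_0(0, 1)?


||u||_L² / ||u'||_L² = sqrt(14)/14 < C_P = 1/π.

u(x) = x^2·(1 − x), so u'(x) = x*(2 - 3*x).
u(x) = x^2·(1 − x) vanishes at x = 0 and x = 1, so u ∈ H^1_0(0, 1). Differentiate via the product rule and integrate the resulting polynomials term by term.
  ∫_0^1 u² dx = ∫_0^1 (x^6 - 2*x^5 + x^4) dx. Term by term:
    ∫_0^1 x^6 dx = 1/7;  ∫_0^1 -2*x^5 dx = -1/3;  ∫_0^1 x^4 dx = 1/5.
  Sum: 1/7 − 1/3 + 1/5 = 1/105.
  ∫_0^1 (u')² dx = ∫_0^1 (9*x^4 - 12*x^3 + 4*x^2) dx. Term by term:
    ∫_0^1 9*x^4 dx = 9/5;  ∫_0^1 -12*x^3 dx = -3;  ∫_0^1 4*x^2 dx = 4/3.
  Sum: 9/5 − 3 + 4/3 = 2/15.
∫_0^1 u² dx = 1/105, so ||u||_L² = sqrt(105)/105.
∫_0^1 (u')² dx = 2/15, so ||u'||_L² = sqrt(30)/15.
Ratio ||u||_L² / ||u'||_L² = sqrt(14)/14.
Sharp Poincaré constant on H^1_0(0, 1) is C_P = L/π = 1/π, achieved by sin(π·x).
A polynomial bump cannot attain the sharp Poincaré constant (only the first sine eigenfunction does), so the ratio is strictly less than C_P, consistent with ||u||_L² ≤ C_P ||u'||_L².


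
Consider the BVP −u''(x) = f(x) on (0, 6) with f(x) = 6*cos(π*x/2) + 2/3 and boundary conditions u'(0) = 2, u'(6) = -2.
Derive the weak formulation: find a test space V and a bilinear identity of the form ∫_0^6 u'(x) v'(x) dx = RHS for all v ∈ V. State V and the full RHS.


V = H^1(0, 6) (v unrestricted at boundary; u is determined up to an additive constant); weak form: ∫_0^6 u'v' dx = ∫_0^6 (6*cos(π*x/2) + 2/3) v dx − 2·v(6) − 2·v(0) for all v ∈ V.

Multiply both sides by a test function v and integrate from 0 to 6:
  ∫_0^6 −u''(x) v(x) dx = ∫_0^6 f(x) v(x) dx.
Integrate the LHS by parts once:
  ∫_0^6 −u'' v dx = −[u'(x) v(x)]_0^6 + ∫_0^6 u'(x) v'(x) dx.
Thus ∫_0^6 u'(x) v'(x) dx = ∫_0^6 f(x) v(x) dx + [u'(x) v(x)]_0^6.
Choose V so that boundary terms are either known or forced to vanish.
u has inhomogeneous Neumann u'(0) = 2, u'(6) = -2. [u' v]_0^6 = (-2)·v(6) − (2)·v(0) = − 2·v(6) − 2·v(0). Take V = H^1(0, 6); boundary term becomes part of RHS.
Weak formulation: find u (satisfying any essential BC) such that ∫_0^6 u'(x) v'(x) dx = ∫_0^6 f v dx − 2·v(6) − 2·v(0) for all v ∈ V (Neumann data are natural BCs: they enter the RHS as boundary terms).
Substituting f(x) = 6*cos(π*x/2) + 2/3, the right-hand side is ∫_0^6 (6*cos(π*x/2) + 2/3) v dx − 2·v(6) − 2·v(0).
Compatibility check (pure Neumann): taking v ≡ 1 ∈ V gives 0 = ∫_0^6 f dx + (-2) − (2), i.e. ∫_0^6 f dx must equal u'(0) − u'(6) = 4. Indeed ∫_0^6 (6*cos(π*x/2) + 2/3) dx = 4, so the data are compatible. The solution is then unique only up to an additive constant (fix it e.g. by requiring ∫_0^6 u dx = 0).


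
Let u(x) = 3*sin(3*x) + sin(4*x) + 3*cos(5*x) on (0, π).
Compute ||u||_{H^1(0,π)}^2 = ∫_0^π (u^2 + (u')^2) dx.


||u||_{H^1(0,π)}^2 = -416/3 + 341*π/2

u'(x) = -15*sin(5*x) + 9*cos(3*x) + 4*cos(4*x).
Expand u² and (u')² and integrate term by term on (0, π), using: for integers n ≥ 1, ∫_0^π sin²(nx) dx = ∫_0^π cos²(nx) dx = π/2; for n ≠ n', ∫_0^π sin(nx)sin(n'x) dx = ∫_0^π cos(nx)cos(n'x) dx = 0; and by product-to-sum, ∫_0^π sin(nx)cos(n'x) dx = ½∫_0^π [sin((n+n')x) + sin((n−n')x)] dx, which is 0 when n+n' is even and 2n/(n²−n'²) when n+n' is odd (it need not vanish on (0, π)).
  u² squared terms: (3)²·∫cos(5x)² dx = 9·π/2 = 9*π/2;  (3)²·∫sin(3x)² dx = 9·π/2 = 9*π/2;  (1)²·∫sin(4x)² dx = 1·π/2 = π/2.
  u² cross terms: 2·(3)·(3)·∫cos(5x)·sin(3x) dx = 18·(0) = 0;  2·(3)·(1)·∫cos(5x)·sin(4x) dx = 6·(-8/9) = -16/3;  2·(3)·(1)·∫sin(3x)·sin(4x) dx = 6·(0) = 0.
  So ∫_0^π u² dx = 9*π/2 + 9*π/2 + π/2 + 0 − 16/3 + 0 = -16/3 + 19*π/2.
  (u')² squared terms: (-15)²·∫sin(5x)² dx = 225·π/2 = 225*π/2;  (4)²·∫cos(4x)² dx = 16·π/2 = 8*π;  (9)²·∫cos(3x)² dx = 81·π/2 = 81*π/2.
  (u')² cross terms: 2·(-15)·(4)·∫sin(5x)·cos(4x) dx = -120·(10/9) = -400/3;  2·(-15)·(9)·∫sin(5x)·cos(3x) dx = -270·(0) = 0;  2·(4)·(9)·∫cos(4x)·cos(3x) dx = 72·(0) = 0.
  So ∫_0^π (u')² dx = 225*π/2 + 8*π + 81*π/2 − 400/3 + 0 + 0 = -400/3 + 161*π.
||u||_{H^1}^2 = (-16/3 + 19*π/2) + (-400/3 + 161*π) = -416/3 + 341*π/2.


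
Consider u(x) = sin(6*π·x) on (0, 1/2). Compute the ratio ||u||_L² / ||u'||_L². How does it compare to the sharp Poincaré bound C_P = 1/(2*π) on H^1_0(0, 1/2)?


||u||_L² / ||u'||_L² = 1/(6*π) < C_P = 1/(2*π).

u(x) = sin(6*π·x), so u'(x) = 6*π*cos(6*π*x).
Writing u(x) = A·sin(kπx/L) with A = 1 and k = 3, use ∫_0^L sin²(kπx/L) dx = L/2 and ∫_0^L cos²(kπx/L) dx = L/2.
u² = 1·sin²(6*π·x) and (u')² = 36*π^2·cos²(6*π·x), and each of sin², cos² integrates to L/2 = 1/4 over (0, 1/2).
∫_0^1/2 u² dx = 1/4, so ||u||_L² = 1/2.
∫_0^1/2 (u')² dx = 9*π^2, so ||u'||_L² = 3*π.
Ratio ||u||_L² / ||u'||_L² = 1/(6*π).
Sharp Poincaré constant on H^1_0(0, 1/2) is C_P = L/π = 1/(2*π), achieved by sin(2*π·x).
This is the k = 3 harmonic; the ratio L/(kπ) is strictly less than C_P = L/π, consistent with the sharp inequality ||u||_L² ≤ C_P ||u'||_L².


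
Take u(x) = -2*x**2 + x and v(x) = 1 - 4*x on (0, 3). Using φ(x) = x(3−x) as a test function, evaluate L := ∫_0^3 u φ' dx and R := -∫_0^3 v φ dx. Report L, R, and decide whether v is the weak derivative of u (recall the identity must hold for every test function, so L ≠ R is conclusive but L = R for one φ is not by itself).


LHS = 45/2, RHS = 45/2. Yes, v = u' weakly.

u(x) = -2*x**2 + x, classical derivative u'(x) = 1 - 4*x.
φ(x) = x(3−x), so φ'(x) = 3 - 2*x.
Note φ(0) = φ(3) = 0, so the boundary term u·φ vanishes.
LHS = ∫_0^3 u(x) φ'(x) dx = ∫_0^3 (4*x^3 - 8*x^2 + 3*x) dx. Term by term:
  ∫_0^3 4*x^3 dx = 81;  ∫_0^3 -8*x^2 dx = -72;  ∫_0^3 3*x dx = 27/2.
Sum: 81 − 72 + 27/2 = 45/2.
So LHS = 45/2.
∫_0^3 v(x) φ(x) dx = ∫_0^3 (4*x^3 - 13*x^2 + 3*x) dx. Term by term:
  ∫_0^3 4*x^3 dx = 81;  ∫_0^3 -13*x^2 dx = -117;  ∫_0^3 3*x dx = 27/2.
Sum: 81 − 117 + 27/2 = -45/2.
So RHS = -∫_0^3 v(x) φ(x) dx = 45/2.
LHS = RHS, so the identity holds for this test φ.
Moreover u is smooth here and v(x) = u'(x) = 1 - 4*x pointwise, so the identity holds for every test function. Hence v is the weak derivative of u.


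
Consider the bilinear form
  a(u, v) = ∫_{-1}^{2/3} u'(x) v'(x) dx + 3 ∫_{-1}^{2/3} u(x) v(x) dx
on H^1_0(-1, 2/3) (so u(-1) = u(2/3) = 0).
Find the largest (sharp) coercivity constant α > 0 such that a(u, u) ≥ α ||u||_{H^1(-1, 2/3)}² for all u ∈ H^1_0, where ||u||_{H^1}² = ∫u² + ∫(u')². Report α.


α = 1

Coercivity of a(·,·) on H^1_0(-1, 2/3) means a(u, u) ≥ α ||u||_{H^1}² for every u ∈ H^1_0.
The interval has length L = 5/3, and Poincaré/coercivity depend only on L. Here a(u, u) = ∫(u')² + (3)·∫u².
Here c = 3 ≥ 1, so a(u,u) = ∫(u')² + c∫u² ≥ ∫(u')² + ∫u² = ||u||_{H^1}², i.e. α = 1 works. No larger α is possible: a(u,u) ≥ α||u||_{H^1}² means (1−α)∫(u')² ≥ (α−c)∫u², and for the modes u_n = sin(nπ(x−x₀)/L) (x₀ the left endpoint) one has ∫u_n²/∫(u_n')² = (L/(nπ))² → 0, so a(u_n,u_n)/||u_n||_{H^1}² → 1. Hence the optimal constant is α = 1.
Therefore α = 1.


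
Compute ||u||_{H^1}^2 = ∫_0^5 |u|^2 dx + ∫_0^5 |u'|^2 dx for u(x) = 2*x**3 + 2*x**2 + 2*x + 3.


||u||_{H^1}^2 = 2285840/21

The H^1 norm (squared) on an interval (0, L) is
  ||u||_{H^1}^2 = ∫_0^L u(x)^2 dx + ∫_0^L u'(x)^2 dx.
Compute u'(x) = 6*x**2 + 4*x + 2.
Then u(x)^2 = 4*x**6 + 8*x**5 + 12*x**4 + 20*x**3 + 16*x**2 + 12*x + 9 and u'(x)^2 = 36*x**4 + 48*x**3 + 40*x**2 + 16*x + 4.
Integrate each monomial from 0 to 5 using ∫_0^5 c·x^n dx = c·5^(n+1)/(n+1):
  ∫_0^5 u(x)^2 dx = ∫_0^5 (4*x^6 + 8*x^5 + 12*x^4 + 20*x^3 + 16*x^2 + 12*x + 9) dx. Term by term:
    ∫_0^5 4*x^6 dx = 312500/7;  ∫_0^5 8*x^5 dx = 62500/3;  ∫_0^5 12*x^4 dx = 7500;
    ∫_0^5 20*x^3 dx = 3125;  ∫_0^5 16*x^2 dx = 2000/3;  ∫_0^5 12*x dx = 150;
    ∫_0^5 9 dx = 45.
  Sum: 312500/7 + 62500/3 + 7500 + 3125 + 2000/3 + 150 + 45 = 538740/7.
  ∫_0^5 u'(x)^2 dx = ∫_0^5 (36*x^4 + 48*x^3 + 40*x^2 + 16*x + 4) dx. Term by term:
    ∫_0^5 36*x^4 dx = 22500;  ∫_0^5 48*x^3 dx = 7500;  ∫_0^5 40*x^2 dx = 5000/3;
    ∫_0^5 16*x dx = 200;  ∫_0^5 4 dx = 20.
  Sum: 22500 + 7500 + 5000/3 + 200 + 20 = 95660/3.
Adding: ||u||_{H^1}^2 = 538740/7 + 95660/3 = 2285840/21.


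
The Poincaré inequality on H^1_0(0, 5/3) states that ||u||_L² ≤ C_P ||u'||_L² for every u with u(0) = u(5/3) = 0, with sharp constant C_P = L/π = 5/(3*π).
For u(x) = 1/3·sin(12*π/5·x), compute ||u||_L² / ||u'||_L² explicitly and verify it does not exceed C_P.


||u||_L² / ||u'||_L² = 5/(12*π) < C_P = 5/(3*π).

u(x) = 1/3·sin(12*π/5·x), so u'(x) = 4*π*cos(12*π*x/5)/5.
Writing u(x) = A·sin(kπx/L) with A = 1/3 and k = 4, use ∫_0^L sin²(kπx/L) dx = L/2 and ∫_0^L cos²(kπx/L) dx = L/2.
u² = 1/9·sin²(12*π/5·x) and (u')² = 16*π^2/25·cos²(12*π/5·x), and each of sin², cos² integrates to L/2 = 5/6 over (0, 5/3).
∫_0^5/3 u² dx = 5/54, so ||u||_L² = sqrt(30)/18.
∫_0^5/3 (u')² dx = 8*π^2/15, so ||u'||_L² = 2*sqrt(30)*π/15.
Ratio ||u||_L² / ||u'||_L² = 5/(12*π).
Sharp Poincaré constant on H^1_0(0, 5/3) is C_P = L/π = 5/(3*π), achieved by sin(3*π/5·x).
This is the k = 4 harmonic; the ratio L/(kπ) is strictly less than C_P = L/π, consistent with the sharp inequality ||u||_L² ≤ C_P ||u'||_L².


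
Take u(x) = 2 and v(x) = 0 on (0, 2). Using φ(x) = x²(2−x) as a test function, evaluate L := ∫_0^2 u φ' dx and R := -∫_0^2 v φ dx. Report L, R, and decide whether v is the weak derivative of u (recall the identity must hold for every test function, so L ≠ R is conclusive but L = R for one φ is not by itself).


LHS = 0, RHS = 0. Yes, v = u' weakly.

u(x) = 2, classical derivative u'(x) = 0.
φ(x) = x²(2−x), so φ'(x) = x*(4 - 3*x).
Note φ(0) = φ(2) = 0, so the boundary term u·φ vanishes.
LHS = ∫_0^2 u(x) φ'(x) dx = ∫_0^2 (-6*x^2 + 8*x) dx. Term by term:
  ∫_0^2 -6*x^2 dx = -16;  ∫_0^2 8*x dx = 16.
Sum: -16 + 16 = 0.
So LHS = 0.
∫_0^2 v(x) φ(x) dx = ∫_0^2 (0) dx. Term by term:
  ∫_0^2 0 dx = 0.
So RHS = -∫_0^2 v(x) φ(x) dx = 0.
LHS = RHS, so the identity holds for this test φ.
Moreover u is smooth here and v(x) = u'(x) = 0 pointwise, so the identity holds for every test function. Hence v is the weak derivative of u.


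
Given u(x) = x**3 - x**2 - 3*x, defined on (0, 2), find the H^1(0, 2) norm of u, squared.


||u||_{H^1}^2 = 2858/105

The H^1 norm (squared) on an interval (0, L) is
  ||u||_{H^1}^2 = ∫_0^L u(x)^2 dx + ∫_0^L u'(x)^2 dx.
Compute u'(x) = 3*x**2 - 2*x - 3.
Then u(x)^2 = x**6 - 2*x**5 - 5*x**4 + 6*x**3 + 9*x**2 and u'(x)^2 = 9*x**4 - 12*x**3 - 14*x**2 + 12*x + 9.
Integrate each monomial from 0 to 2 using ∫_0^2 c·x^n dx = c·2^(n+1)/(n+1):
  ∫_0^2 u(x)^2 dx = ∫_0^2 (x^6 - 2*x^5 - 5*x^4 + 6*x^3 + 9*x^2) dx. Term by term:
    ∫_0^2 x^6 dx = 128/7;  ∫_0^2 -2*x^5 dx = -64/3;  ∫_0^2 -5*x^4 dx = -32;
    ∫_0^2 6*x^3 dx = 24;  ∫_0^2 9*x^2 dx = 24.
  Sum: 128/7 − 64/3 − 32 + 24 + 24 = 272/21.
  ∫_0^2 u'(x)^2 dx = ∫_0^2 (9*x^4 - 12*x^3 - 14*x^2 + 12*x + 9) dx. Term by term:
    ∫_0^2 9*x^4 dx = 288/5;  ∫_0^2 -12*x^3 dx = -48;  ∫_0^2 -14*x^2 dx = -112/3;
    ∫_0^2 12*x dx = 24;  ∫_0^2 9 dx = 18.
  Sum: 288/5 − 48 − 112/3 + 24 + 18 = 214/15.
Adding: ||u||_{H^1}^2 = 272/21 + 214/15 = 2858/105.


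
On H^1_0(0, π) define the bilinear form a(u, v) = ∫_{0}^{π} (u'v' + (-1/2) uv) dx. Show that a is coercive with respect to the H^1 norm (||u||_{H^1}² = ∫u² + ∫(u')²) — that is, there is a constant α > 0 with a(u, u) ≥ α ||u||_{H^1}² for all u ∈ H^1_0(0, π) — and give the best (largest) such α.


α = 1/4

Coercivity of a(·,·) on H^1_0(0, π) means a(u, u) ≥ α ||u||_{H^1}² for every u ∈ H^1_0.
The interval has length L = π, and Poincaré/coercivity depend only on L. Here a(u, u) = ∫(u')² + (-1/2)·∫u².
Here c = -1/2 < 0 with |c| < (π/L)² = 1, so coercivity still holds. The condition a(u,u) ≥ α||u||_{H^1}² reads (1−α)∫(u')² ≥ (α−c)∫u². Any admissible α is ≤ 1 (rapidly oscillating u have ∫u²/∫(u')² → 0), and α = 1 would force 0 ≥ (1−c)∫u², impossible since c < 1; so 1−α > 0. By the sharp Poincaré inequality on H^1_0 of an interval of length L, ∫(u')² ≥ (π/L)²∫u² with equality for the first sine mode sin(π(x−x₀)/L) (x₀ the left endpoint), so the inequality holds for all u iff (1−α)(π/L)² ≥ α − c, i.e. α ≤ ((π/L)² + c)/((π/L)² + 1) = (1 + c(L/π)²)/(1 + (L/π)²). (Direct route, valid since c ≤ 0: Poincaré gives c∫u² ≥ c(L/π)²∫(u')², so a(u,u) ≥ (1 + c(L/π)²)∫(u')², while ||u||_{H^1}² ≤ (1 + (L/π)²)∫(u')²; dividing yields the same α.) With (π/L)² = 1 and c = -1/2, the largest admissible constant is α = ((π/L)² + c)/((π/L)² + 1).
Simplifying, α = 1/4.


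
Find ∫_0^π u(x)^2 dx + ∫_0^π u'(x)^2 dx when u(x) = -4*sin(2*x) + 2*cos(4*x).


||u||_{H^1(0,π)}^2 = 74*π

u'(x) = -8*sin(4*x) - 8*cos(2*x).
Expand u² and (u')² and integrate term by term on (0, π), using: for integers n ≥ 1, ∫_0^π sin²(nx) dx = ∫_0^π cos²(nx) dx = π/2; for n ≠ n', ∫_0^π sin(nx)sin(n'x) dx = ∫_0^π cos(nx)cos(n'x) dx = 0; and by product-to-sum, ∫_0^π sin(nx)cos(n'x) dx = ½∫_0^π [sin((n+n')x) + sin((n−n')x)] dx, which is 0 when n+n' is even and 2n/(n²−n'²) when n+n' is odd (it need not vanish on (0, π)).
  u² squared terms: (-4)²·∫sin(2x)² dx = 16·π/2 = 8*π;  (2)²·∫cos(4x)² dx = 4·π/2 = 2*π.
  u² cross terms: 2·(-4)·(2)·∫sin(2x)·cos(4x) dx = -16·(0) = 0.
  So ∫_0^π u² dx = 8*π + 2*π + 0 = 10*π.
  (u')² squared terms: (-8)²·∫cos(2x)² dx = 64·π/2 = 32*π;  (-8)²·∫sin(4x)² dx = 64·π/2 = 32*π.
  (u')² cross terms: 2·(-8)·(-8)·∫cos(2x)·sin(4x) dx = 128·(0) = 0.
  So ∫_0^π (u')² dx = 32*π + 32*π + 0 = 64*π.
||u||_{H^1}^2 = (10*π) + (64*π) = 74*π.


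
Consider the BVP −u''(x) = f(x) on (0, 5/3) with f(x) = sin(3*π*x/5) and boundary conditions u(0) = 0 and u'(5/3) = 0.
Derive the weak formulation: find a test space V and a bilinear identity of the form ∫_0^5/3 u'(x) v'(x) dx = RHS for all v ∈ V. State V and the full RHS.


V = {v ∈ H^1(0, 5/3) : v(0) = 0} (test functions vanish at x = 0 where u is specified); weak form: ∫_0^5/3 u'v' dx = ∫_0^5/3 (sin(3*π*x/5)) v dx for all v ∈ V.

Multiply both sides by a test function v and integrate from 0 to 5/3:
  ∫_0^5/3 −u''(x) v(x) dx = ∫_0^5/3 f(x) v(x) dx.
Integrate the LHS by parts once:
  ∫_0^5/3 −u'' v dx = −[u'(x) v(x)]_0^5/3 + ∫_0^5/3 u'(x) v'(x) dx.
Thus ∫_0^5/3 u'(x) v'(x) dx = ∫_0^5/3 f(x) v(x) dx + [u'(x) v(x)]_0^5/3.
Choose V so that boundary terms are either known or forced to vanish.
Mixed BC: u(0) = 0 (Dirichlet) and u'(5/3) = 0 (Neumann). Define V = {v ∈ H^1(0, 5/3) : v(0) = 0}. Then [u' v]_0^5/3 = u'(5/3)·v(5/3) − u'(0)·0 = 0.
Weak formulation: find u (satisfying any essential BC) such that ∫_0^5/3 u'(x) v'(x) dx = ∫_0^5/3 f v dx for all v ∈ V (Dirichlet at 0 absorbed into V; the Neumann datum at x = 5/3 is zero, so no boundary term remains).
Substituting f(x) = sin(3*π*x/5), the right-hand side is ∫_0^5/3 (sin(3*π*x/5)) v dx.


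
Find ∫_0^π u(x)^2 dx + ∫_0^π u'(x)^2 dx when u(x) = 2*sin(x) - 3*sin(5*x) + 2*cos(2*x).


||u||_{H^1(0,π)}^2 = -1160/21 + 131*π

u'(x) = -4*sin(2*x) + 2*cos(x) - 15*cos(5*x).
Expand u² and (u')² and integrate term by term on (0, π), using: for integers n ≥ 1, ∫_0^π sin²(nx) dx = ∫_0^π cos²(nx) dx = π/2; for n ≠ n', ∫_0^π sin(nx)sin(n'x) dx = ∫_0^π cos(nx)cos(n'x) dx = 0; and by product-to-sum, ∫_0^π sin(nx)cos(n'x) dx = ½∫_0^π [sin((n+n')x) + sin((n−n')x)] dx, which is 0 when n+n' is even and 2n/(n²−n'²) when n+n' is odd (it need not vanish on (0, π)).
  u² squared terms: (-3)²·∫sin(5x)² dx = 9·π/2 = 9*π/2;  (2)²·∫cos(2x)² dx = 4·π/2 = 2*π;  (2)²·∫sin(x)² dx = 4·π/2 = 2*π.
  u² cross terms: 2·(-3)·(2)·∫sin(5x)·cos(2x) dx = -12·(10/21) = -40/7;  2·(-3)·(2)·∫sin(5x)·sin(x) dx = -12·(0) = 0;  2·(2)·(2)·∫cos(2x)·sin(x) dx = 8·(-2/3) = -16/3.
  So ∫_0^π u² dx = 9*π/2 + 2*π + 2*π − 40/7 + 0 − 16/3 = -232/21 + 17*π/2.
  (u')² squared terms: (-15)²·∫cos(5x)² dx = 225·π/2 = 225*π/2;  (-4)²·∫sin(2x)² dx = 16·π/2 = 8*π;  (2)²·∫cos(x)² dx = 4·π/2 = 2*π.
  (u')² cross terms: 2·(-15)·(-4)·∫cos(5x)·sin(2x) dx = 120·(-4/21) = -160/7;  2·(-15)·(2)·∫cos(5x)·cos(x) dx = -60·(0) = 0;  2·(-4)·(2)·∫sin(2x)·cos(x) dx = -16·(4/3) = -64/3.
  So ∫_0^π (u')² dx = 225*π/2 + 8*π + 2*π − 160/7 + 0 − 64/3 = -928/21 + 245*π/2.
||u||_{H^1}^2 = (-232/21 + 17*π/2) + (-928/21 + 245*π/2) = -1160/21 + 131*π.


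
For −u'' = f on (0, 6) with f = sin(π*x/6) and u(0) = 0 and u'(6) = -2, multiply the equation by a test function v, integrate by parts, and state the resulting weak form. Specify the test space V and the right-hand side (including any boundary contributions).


V = {v ∈ H^1(0, 6) : v(0) = 0} (test functions vanish at x = 0 where u is specified); weak form: ∫_0^6 u'v' dx = ∫_0^6 (sin(π*x/6)) v dx − 2·v(6) for all v ∈ V.

Multiply both sides by a test function v and integrate from 0 to 6:
  ∫_0^6 −u''(x) v(x) dx = ∫_0^6 f(x) v(x) dx.
Integrate the LHS by parts once:
  ∫_0^6 −u'' v dx = −[u'(x) v(x)]_0^6 + ∫_0^6 u'(x) v'(x) dx.
Thus ∫_0^6 u'(x) v'(x) dx = ∫_0^6 f(x) v(x) dx + [u'(x) v(x)]_0^6.
Choose V so that boundary terms are either known or forced to vanish.
Mixed BC: u(0) = 0 (Dirichlet) and u'(6) = -2 (Neumann). Define V = {v ∈ H^1(0, 6) : v(0) = 0}. Then [u' v]_0^6 = u'(6)·v(6) − u'(0)·0 = − 2·v(6).
Weak formulation: find u (satisfying any essential BC) such that ∫_0^6 u'(x) v'(x) dx = ∫_0^6 f v dx − 2·v(6) for all v ∈ V (Dirichlet at 0 absorbed into V; Neumann datum at x = 6 contributes the boundary term).
Substituting f(x) = sin(π*x/6), the right-hand side is ∫_0^6 (sin(π*x/6)) v dx − 2·v(6).


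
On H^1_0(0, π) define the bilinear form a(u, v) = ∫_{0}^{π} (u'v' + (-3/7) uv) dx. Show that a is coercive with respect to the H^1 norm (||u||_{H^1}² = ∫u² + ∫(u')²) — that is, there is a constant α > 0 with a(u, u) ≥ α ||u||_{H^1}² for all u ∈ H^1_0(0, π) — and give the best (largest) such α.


α = 2/7

Coercivity of a(·,·) on H^1_0(0, π) means a(u, u) ≥ α ||u||_{H^1}² for every u ∈ H^1_0.
The interval has length L = π, and Poincaré/coercivity depend only on L. Here a(u, u) = ∫(u')² + (-3/7)·∫u².
Here c = -3/7 < 0 with |c| < (π/L)² = 1, so coercivity still holds. The condition a(u,u) ≥ α||u||_{H^1}² reads (1−α)∫(u')² ≥ (α−c)∫u². Any admissible α is ≤ 1 (rapidly oscillating u have ∫u²/∫(u')² → 0), and α = 1 would force 0 ≥ (1−c)∫u², impossible since c < 1; so 1−α > 0. By the sharp Poincaré inequality on H^1_0 of an interval of length L, ∫(u')² ≥ (π/L)²∫u² with equality for the first sine mode sin(π(x−x₀)/L) (x₀ the left endpoint), so the inequality holds for all u iff (1−α)(π/L)² ≥ α − c, i.e. α ≤ ((π/L)² + c)/((π/L)² + 1) = (1 + c(L/π)²)/(1 + (L/π)²). (Direct route, valid since c ≤ 0: Poincaré gives c∫u² ≥ c(L/π)²∫(u')², so a(u,u) ≥ (1 + c(L/π)²)∫(u')², while ||u||_{H^1}² ≤ (1 + (L/π)²)∫(u')²; dividing yields the same α.) With (π/L)² = 1 and c = -3/7, the largest admissible constant is α = ((π/L)² + c)/((π/L)² + 1).
Simplifying, α = 2/7.


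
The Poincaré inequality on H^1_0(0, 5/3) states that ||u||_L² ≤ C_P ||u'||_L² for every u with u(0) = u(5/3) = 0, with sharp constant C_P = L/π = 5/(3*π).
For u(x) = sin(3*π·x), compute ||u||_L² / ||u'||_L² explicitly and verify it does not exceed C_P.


||u||_L² / ||u'||_L² = 1/(3*π) < C_P = 5/(3*π).

u(x) = sin(3*π·x), so u'(x) = 3*π*cos(3*π*x).
Writing u(x) = A·sin(kπx/L) with A = 1 and k = 5, use ∫_0^L sin²(kπx/L) dx = L/2 and ∫_0^L cos²(kπx/L) dx = L/2.
u² = 1·sin²(3*π·x) and (u')² = 9*π^2·cos²(3*π·x), and each of sin², cos² integrates to L/2 = 5/6 over (0, 5/3).
∫_0^5/3 u² dx = 5/6, so ||u||_L² = sqrt(30)/6.
∫_0^5/3 (u')² dx = 15*π^2/2, so ||u'||_L² = sqrt(30)*π/2.
Ratio ||u||_L² / ||u'||_L² = 1/(3*π).
Sharp Poincaré constant on H^1_0(0, 5/3) is C_P = L/π = 5/(3*π), achieved by sin(3*π/5·x).
This is the k = 5 harmonic; the ratio L/(kπ) is strictly less than C_P = L/π, consistent with the sharp inequality ||u||_L² ≤ C_P ||u'||_L².


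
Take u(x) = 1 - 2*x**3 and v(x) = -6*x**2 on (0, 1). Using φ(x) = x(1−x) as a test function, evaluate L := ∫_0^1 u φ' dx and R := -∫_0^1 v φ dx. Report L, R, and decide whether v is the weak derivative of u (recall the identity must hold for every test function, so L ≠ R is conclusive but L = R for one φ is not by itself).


LHS = 3/10, RHS = 3/10. Yes, v = u' weakly.

u(x) = 1 - 2*x**3, classical derivative u'(x) = -6*x**2.
φ(x) = x(1−x), so φ'(x) = 1 - 2*x.
Note φ(0) = φ(1) = 0, so the boundary term u·φ vanishes.
LHS = ∫_0^1 u(x) φ'(x) dx = ∫_0^1 (4*x^4 - 2*x^3 - 2*x + 1) dx. Term by term:
  ∫_0^1 4*x^4 dx = 4/5;  ∫_0^1 -2*x^3 dx = -1/2;  ∫_0^1 -2*x dx = -1;
  ∫_0^1 1 dx = 1.
Sum: 4/5 − 1/2 − 1 + 1 = 3/10.
So LHS = 3/10.
∫_0^1 v(x) φ(x) dx = ∫_0^1 (6*x^4 - 6*x^3) dx. Term by term:
  ∫_0^1 6*x^4 dx = 6/5;  ∫_0^1 -6*x^3 dx = -3/2.
Sum: 6/5 − 3/2 = -3/10.
So RHS = -∫_0^1 v(x) φ(x) dx = 3/10.
LHS = RHS, so the identity holds for this test φ.
Moreover u is smooth here and v(x) = u'(x) = -6*x**2 pointwise, so the identity holds for every test function. Hence v is the weak derivative of u.


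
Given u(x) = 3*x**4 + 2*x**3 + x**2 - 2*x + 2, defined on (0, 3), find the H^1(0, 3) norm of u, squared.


||u||_{H^1}^2 = 979269/10

The H^1 norm (squared) on an interval (0, L) is
  ||u||_{H^1}^2 = ∫_0^L u(x)^2 dx + ∫_0^L u'(x)^2 dx.
Compute u'(x) = 12*x**3 + 6*x**2 + 2*x - 2.
Then u(x)^2 = 9*x**8 + 12*x**7 + 10*x**6 - 8*x**5 + 5*x**4 + 4*x**3 + 8*x**2 - 8*x + 4 and u'(x)^2 = 144*x**6 + 144*x**5 + 84*x**4 - 24*x**3 - 20*x**2 - 8*x + 4.
Integrate each monomial from 0 to 3 using ∫_0^3 c·x^n dx = c·3^(n+1)/(n+1):
  ∫_0^3 u(x)^2 dx = ∫_0^3 (9*x^8 + 12*x^7 + 10*x^6 - 8*x^5 + 5*x^4 + 4*x^3 + 8*x^2 - 8*x + 4) dx. Term by term:
    ∫_0^3 9*x^8 dx = 19683;  ∫_0^3 12*x^7 dx = 19683/2;  ∫_0^3 10*x^6 dx = 21870/7;
    ∫_0^3 -8*x^5 dx = -972;  ∫_0^3 5*x^4 dx = 243;  ∫_0^3 4*x^3 dx = 81;
    ∫_0^3 8*x^2 dx = 72;  ∫_0^3 -8*x dx = -36;  ∫_0^3 4 dx = 12.
  Sum: 19683 + 19683/2 + 21870/7 − 972 + 243 + 81 + 72 − 36 + 12 = 448683/14.
  ∫_0^3 u'(x)^2 dx = ∫_0^3 (144*x^6 + 144*x^5 + 84*x^4 - 24*x^3 - 20*x^2 - 8*x + 4) dx. Term by term:
    ∫_0^3 144*x^6 dx = 314928/7;  ∫_0^3 144*x^5 dx = 17496;  ∫_0^3 84*x^4 dx = 20412/5;
    ∫_0^3 -24*x^3 dx = -486;  ∫_0^3 -20*x^2 dx = -180;  ∫_0^3 -8*x dx = -36;
    ∫_0^3 4 dx = 12.
  Sum: 314928/7 + 17496 + 20412/5 − 486 − 180 − 36 + 12 = 2305734/35.
Adding: ||u||_{H^1}^2 = 448683/14 + 2305734/35 = 979269/10.


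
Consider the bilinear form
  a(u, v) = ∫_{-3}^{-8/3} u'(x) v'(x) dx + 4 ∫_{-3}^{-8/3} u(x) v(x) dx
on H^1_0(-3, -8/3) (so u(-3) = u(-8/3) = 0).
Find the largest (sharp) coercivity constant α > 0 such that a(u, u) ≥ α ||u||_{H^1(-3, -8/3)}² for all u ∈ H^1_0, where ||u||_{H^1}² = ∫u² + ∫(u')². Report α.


α = 1

Coercivity of a(·,·) on H^1_0(-3, -8/3) means a(u, u) ≥ α ||u||_{H^1}² for every u ∈ H^1_0.
The interval has length L = 1/3, and Poincaré/coercivity depend only on L. Here a(u, u) = ∫(u')² + (4)·∫u².
Here c = 4 ≥ 1, so a(u,u) = ∫(u')² + c∫u² ≥ ∫(u')² + ∫u² = ||u||_{H^1}², i.e. α = 1 works. No larger α is possible: a(u,u) ≥ α||u||_{H^1}² means (1−α)∫(u')² ≥ (α−c)∫u², and for the modes u_n = sin(nπ(x−x₀)/L) (x₀ the left endpoint) one has ∫u_n²/∫(u_n')² = (L/(nπ))² → 0, so a(u_n,u_n)/||u_n||_{H^1}² → 1. Hence the optimal constant is α = 1.
Therefore α = 1.


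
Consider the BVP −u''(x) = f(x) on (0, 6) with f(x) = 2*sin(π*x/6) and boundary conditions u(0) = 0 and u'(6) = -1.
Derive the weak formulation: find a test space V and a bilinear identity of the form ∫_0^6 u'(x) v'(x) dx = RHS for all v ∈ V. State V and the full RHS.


V = {v ∈ H^1(0, 6) : v(0) = 0} (test functions vanish at x = 0 where u is specified); weak form: ∫_0^6 u'v' dx = ∫_0^6 (2*sin(π*x/6)) v dx − v(6) for all v ∈ V.

Multiply both sides by a test function v and integrate from 0 to 6:
  ∫_0^6 −u''(x) v(x) dx = ∫_0^6 f(x) v(x) dx.
Integrate the LHS by parts once:
  ∫_0^6 −u'' v dx = −[u'(x) v(x)]_0^6 + ∫_0^6 u'(x) v'(x) dx.
Thus ∫_0^6 u'(x) v'(x) dx = ∫_0^6 f(x) v(x) dx + [u'(x) v(x)]_0^6.
Choose V so that boundary terms are either known or forced to vanish.
Mixed BC: u(0) = 0 (Dirichlet) and u'(6) = -1 (Neumann). Define V = {v ∈ H^1(0, 6) : v(0) = 0}. Then [u' v]_0^6 = u'(6)·v(6) − u'(0)·0 = − v(6).
Weak formulation: find u (satisfying any essential BC) such that ∫_0^6 u'(x) v'(x) dx = ∫_0^6 f v dx − v(6) for all v ∈ V (Dirichlet at 0 absorbed into V; Neumann datum at x = 6 contributes the boundary term).
Substituting f(x) = 2*sin(π*x/6), the right-hand side is ∫_0^6 (2*sin(π*x/6)) v dx − v(6).


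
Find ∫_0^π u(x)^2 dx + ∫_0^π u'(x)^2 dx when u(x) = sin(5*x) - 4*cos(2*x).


||u||_{H^1(0,π)}^2 = -400/21 + 53*π

u'(x) = 8*sin(2*x) + 5*cos(5*x).
Expand u² and (u')² and integrate term by term on (0, π), using: for integers n ≥ 1, ∫_0^π sin²(nx) dx = ∫_0^π cos²(nx) dx = π/2; for n ≠ n', ∫_0^π sin(nx)sin(n'x) dx = ∫_0^π cos(nx)cos(n'x) dx = 0; and by product-to-sum, ∫_0^π sin(nx)cos(n'x) dx = ½∫_0^π [sin((n+n')x) + sin((n−n')x)] dx, which is 0 when n+n' is even and 2n/(n²−n'²) when n+n' is odd (it need not vanish on (0, π)).
  u² squared terms: (-4)²·∫cos(2x)² dx = 16·π/2 = 8*π;  (1)²·∫sin(5x)² dx = 1·π/2 = π/2.
  u² cross terms: 2·(-4)·(1)·∫cos(2x)·sin(5x) dx = -8·(10/21) = -80/21.
  So ∫_0^π u² dx = 8*π + π/2 − 80/21 = -80/21 + 17*π/2.
  (u')² squared terms: (5)²·∫cos(5x)² dx = 25·π/2 = 25*π/2;  (8)²·∫sin(2x)² dx = 64·π/2 = 32*π.
  (u')² cross terms: 2·(5)·(8)·∫cos(5x)·sin(2x) dx = 80·(-4/21) = -320/21.
  So ∫_0^π (u')² dx = 25*π/2 + 32*π − 320/21 = -320/21 + 89*π/2.
||u||_{H^1}^2 = (-80/21 + 17*π/2) + (-320/21 + 89*π/2) = -400/21 + 53*π.


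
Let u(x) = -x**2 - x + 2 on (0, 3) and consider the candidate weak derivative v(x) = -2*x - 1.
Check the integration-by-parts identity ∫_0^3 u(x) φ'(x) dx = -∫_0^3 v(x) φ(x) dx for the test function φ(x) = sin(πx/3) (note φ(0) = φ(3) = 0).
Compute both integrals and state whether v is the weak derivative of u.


LHS = 24/π, RHS = 24/π. Yes, v = u' weakly.

u(x) = -x**2 - x + 2, classical derivative u'(x) = -2*x - 1.
φ(x) = sin(πx/3), so φ'(x) = π*cos(π*x/3)/3.
Note φ(0) = φ(3) = 0, so the boundary term u·φ vanishes.
LHS = ∫_0^3 u(x) φ'(x) dx = ∫_0^3 (-π*x^2*cos(π*x/3)/3 - π*x*cos(π*x/3)/3 + 2*π*cos(π*x/3)/3) dx. Term by term:
  ∫_0^3 2*π*cos(π*x/3)/3 dx = 0;  ∫_0^3 -π*x*cos(π*x/3)/3 dx = 6/π;  ∫_0^3 -π*x^2*cos(π*x/3)/3 dx = 18/π.
Sum: 0 + 6/π + 18/π = 24/π.
So LHS = 24/π.
∫_0^3 v(x) φ(x) dx = ∫_0^3 (-2*x*sin(π*x/3) - sin(π*x/3)) dx. Term by term:
  ∫_0^3 -sin(π*x/3) dx = -6/π;  ∫_0^3 -2*x*sin(π*x/3) dx = -18/π.
Sum: -6/π − 18/π = -24/π.
So RHS = -∫_0^3 v(x) φ(x) dx = 24/π.
LHS = RHS, so the identity holds for this test φ.
Moreover u is smooth here and v(x) = u'(x) = -2*x - 1 pointwise, so the identity holds for every test function. Hence v is the weak derivative of u.


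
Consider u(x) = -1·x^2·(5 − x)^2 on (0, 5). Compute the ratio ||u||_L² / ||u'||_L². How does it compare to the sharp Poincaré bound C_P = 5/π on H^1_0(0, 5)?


||u||_L² / ||u'||_L² = 5*sqrt(3)/6 < C_P = 5/π.

u(x) = -1·x^2·(5 − x)^2, so u'(x) = 2*x*(x*(5 - x) - (x - 5)^2).
u(x) = -1·x^2·(5 − x)^2 vanishes at x = 0 and x = 5, so u ∈ H^1_0(0, 5). Differentiate via the product rule and integrate the resulting polynomials term by term.
  ∫_0^5 u² dx = ∫_0^5 (x^8 - 20*x^7 + 150*x^6 - 500*x^5 + 625*x^4) dx. Term by term:
    ∫_0^5 x^8 dx = 1953125/9;  ∫_0^5 -20*x^7 dx = -1953125/2;  ∫_0^5 150*x^6 dx = 11718750/7;
    ∫_0^5 -500*x^5 dx = -3906250/3;  ∫_0^5 625*x^4 dx = 390625.
  Sum: 1953125/9 − 1953125/2 + 11718750/7 − 3906250/3 + 390625 = 390625/126.
  ∫_0^5 (u')² dx = ∫_0^5 (16*x^6 - 240*x^5 + 1300*x^4 - 3000*x^3 + 2500*x^2) dx. Term by term:
    ∫_0^5 16*x^6 dx = 1250000/7;  ∫_0^5 -240*x^5 dx = -625000;  ∫_0^5 1300*x^4 dx = 812500;
    ∫_0^5 -3000*x^3 dx = -468750;  ∫_0^5 2500*x^2 dx = 312500/3.
  Sum: 1250000/7 − 625000 + 812500 − 468750 + 312500/3 = 31250/21.
∫_0^5 u² dx = 390625/126, so ||u||_L² = 625*sqrt(14)/42.
∫_0^5 (u')² dx = 31250/21, so ||u'||_L² = 125*sqrt(42)/21.
Ratio ||u||_L² / ||u'||_L² = 5*sqrt(3)/6.
Sharp Poincaré constant on H^1_0(0, 5) is C_P = L/π = 5/π, achieved by sin(π/5·x).
A polynomial bump cannot attain the sharp Poincaré constant (only the first sine eigenfunction does), so the ratio is strictly less than C_P, consistent with ||u||_L² ≤ C_P ||u'||_L².


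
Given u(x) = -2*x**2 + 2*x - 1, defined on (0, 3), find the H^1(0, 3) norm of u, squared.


||u||_{H^1}^2 = 867/5

The H^1 norm (squared) on an interval (0, L) is
  ||u||_{H^1}^2 = ∫_0^L u(x)^2 dx + ∫_0^L u'(x)^2 dx.
Compute u'(x) = 2 - 4*x.
Then u(x)^2 = 4*x**4 - 8*x**3 + 8*x**2 - 4*x + 1 and u'(x)^2 = 16*x**2 - 16*x + 4.
Integrate each monomial from 0 to 3 using ∫_0^3 c·x^n dx = c·3^(n+1)/(n+1):
  ∫_0^3 u(x)^2 dx = ∫_0^3 (4*x^4 - 8*x^3 + 8*x^2 - 4*x + 1) dx. Term by term:
    ∫_0^3 4*x^4 dx = 972/5;  ∫_0^3 -8*x^3 dx = -162;  ∫_0^3 8*x^2 dx = 72;
    ∫_0^3 -4*x dx = -18;  ∫_0^3 1 dx = 3.
  Sum: 972/5 − 162 + 72 − 18 + 3 = 447/5.
  ∫_0^3 u'(x)^2 dx = ∫_0^3 (16*x^2 - 16*x + 4) dx. Term by term:
    ∫_0^3 16*x^2 dx = 144;  ∫_0^3 -16*x dx = -72;  ∫_0^3 4 dx = 12.
  Sum: 144 − 72 + 12 = 84.
Adding: ||u||_{H^1}^2 = 447/5 + 84 = 867/5.
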